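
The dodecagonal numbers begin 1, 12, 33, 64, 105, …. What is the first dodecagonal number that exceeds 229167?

230265

Solve n(5n−4) > 229167 for integer n.
The largest n with value ≤ 229167 is 214 (since 228124 ≤ 229167 < 230265), so the first above is n = 215, value 230265.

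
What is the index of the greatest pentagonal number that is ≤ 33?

Solve n(3n−1)/2 ≤ 33 for integer n.
n = 4 gives 22 ≤ 33, while n = 5 gives 35 > 33; so the answer is index 4.

4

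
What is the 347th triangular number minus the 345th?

347·348/2 = 60378 and 345·346/2 = 59685.
Difference: 60378 − 59685 = 693.

693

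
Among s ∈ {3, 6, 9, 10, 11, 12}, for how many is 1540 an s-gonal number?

s = 3: P(3, 55) = 1540. ✓
s = 6: P(6, 28) = 1540. ✓
s = 9: P(9, 21) = 1491 and P(9, 22) = 1639; 1540 is not s-gonal.
s = 10: P(10, 20) = 1540. ✓
s = 11: P(11, 18) = 1395 and P(11, 19) = 1558; 1540 is not s-gonal.
s = 12: P(12, 17) = 1377 and P(12, 18) = 1548; 1540 is not s-gonal.
Hits: s ∈ {3, 6, 10} → 3.

3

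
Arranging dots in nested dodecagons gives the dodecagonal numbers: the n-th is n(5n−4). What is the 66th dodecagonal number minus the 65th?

651

Consecutive dodecagonal numbers differ by 10n − 9: here 10·66 − 9 = 651.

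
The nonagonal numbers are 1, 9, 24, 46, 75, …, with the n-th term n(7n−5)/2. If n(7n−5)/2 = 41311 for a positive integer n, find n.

109

Set n(7n−5)/2 = 41311, giving 7n² − 5n − 82622 = 0.
The discriminant is 25 + 56·41311 = 2313441, and √2313441 = 1521.
So n = (5 + 1521) / 14 = 1526/14 = 109.
Check: 109·(7·109 − 5)/2 = 41311. ✓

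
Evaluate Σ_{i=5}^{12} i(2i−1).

Σ i(2i−1) = 2Σi² − Σi over i = 5..12.
Σi = 78 − 10 = 68 and Σi² = 650 − 30 = 620.
2·620 − 1·68 = 1172.

1172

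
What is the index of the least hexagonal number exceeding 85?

Solve n(2n−1) > 85 for integer n.
The largest n with value ≤ 85 is 6 (since 66 ≤ 85 < 91), so the first above is n = 7, value 91.

7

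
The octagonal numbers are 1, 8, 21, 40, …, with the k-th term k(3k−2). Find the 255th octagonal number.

The 255th octagonal number is n(3n−2) with n = 255.
255·(3·255 − 2) = 255·763 = 194565.

194565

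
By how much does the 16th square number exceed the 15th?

n² − (n−1)² = 2n − 1, so 16² − 15² = 2·16 − 1 = 31.

31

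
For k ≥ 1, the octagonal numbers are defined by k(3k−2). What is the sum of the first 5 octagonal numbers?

135

Σ i(3i−2) = 3Σi² − 2Σi over i = 1..5.
Σi = 15 and Σi² = 55.
3·55 − 2·15 = 135.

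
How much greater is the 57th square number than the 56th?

n² − (n−1)² = 2n − 1, so 57² − 56² = 2·57 − 1 = 113.

113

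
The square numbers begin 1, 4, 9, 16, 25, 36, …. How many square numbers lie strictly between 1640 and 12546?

72

The n-th square number is n².
Smallest index with value > 1640: n = 41 (giving 1681).
Largest index with value < 12546: n = 112 (giving 12544).
Indices 41 through 112: 72 terms.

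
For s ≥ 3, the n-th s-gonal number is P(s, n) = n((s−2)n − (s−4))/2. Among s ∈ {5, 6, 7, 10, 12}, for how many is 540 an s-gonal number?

2

s = 5: P(5, 19) = 532 and P(5, 20) = 590; 540 is not s-gonal.
s = 6: P(6, 16) = 496 and P(6, 17) = 561; 540 is not s-gonal.
s = 7: P(7, 15) = 540. ✓
s = 10: P(10, 12) = 540. ✓
s = 12: P(12, 10) = 460 and P(12, 11) = 561; 540 is not s-gonal.
Hits: s ∈ {7, 10} → 2.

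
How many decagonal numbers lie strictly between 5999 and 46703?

The n-th decagonal number is n(4n−3).
Smallest index with value > 5999: n = 40 (giving 6280).
Largest index with value < 46703: n = 108 (giving 46332).
Indices 40 through 108: 69 terms.

69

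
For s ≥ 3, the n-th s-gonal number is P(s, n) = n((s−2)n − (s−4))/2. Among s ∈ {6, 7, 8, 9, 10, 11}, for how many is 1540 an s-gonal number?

2

s = 6: P(6, 28) = 1540. ✓
s = 7: P(7, 25) = 1525 and P(7, 26) = 1651; 1540 is not s-gonal.
s = 8: P(8, 22) = 1408 and P(8, 23) = 1541; 1540 is not s-gonal.
s = 9: P(9, 21) = 1491 and P(9, 22) = 1639; 1540 is not s-gonal.
s = 10: P(10, 20) = 1540. ✓
s = 11: P(11, 18) = 1395 and P(11, 19) = 1558; 1540 is not s-gonal.
Hits: s ∈ {6, 10} → 2.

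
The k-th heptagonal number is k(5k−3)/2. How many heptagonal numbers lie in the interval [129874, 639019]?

The n-th heptagonal number is n(5n−3)/2.
Smallest index with value ≥ 129874: n = 229 (giving 130759).
Largest index with value ≤ 639019: n = 505 (giving 636805).
Indices 229 through 505: 277 terms.

277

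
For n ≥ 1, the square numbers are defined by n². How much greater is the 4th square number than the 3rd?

7

n² − (n−1)² = 2n − 1, so 4² − 3² = 2·4 − 1 = 7.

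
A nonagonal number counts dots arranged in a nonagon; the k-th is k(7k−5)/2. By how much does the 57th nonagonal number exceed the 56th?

Consecutive nonagonal numbers differ by 7n − 6: here 7·57 − 6 = 393.

393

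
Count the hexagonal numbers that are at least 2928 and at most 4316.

8

The n-th hexagonal number is n(2n−1).
Smallest index with value ≥ 2928: n = 39 (giving 3003).
Largest index with value ≤ 4316: n = 46 (giving 4186).
Indices 39 through 46: 8 terms.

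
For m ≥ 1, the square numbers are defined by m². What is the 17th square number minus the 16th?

33

n² − (n−1)² = 2n − 1, so 17² − 16² = 2·17 − 1 = 33.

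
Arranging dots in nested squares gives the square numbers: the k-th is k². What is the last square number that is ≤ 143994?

Solve n² ≤ 143994 for integer n.
n = 379 gives 143641 ≤ 143994, while n = 380 gives 144400 > 143994; so the answer is 143641.

143641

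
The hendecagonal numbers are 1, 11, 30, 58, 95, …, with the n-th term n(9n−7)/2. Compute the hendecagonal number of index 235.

The 235th hendecagonal number is n(9n−7)/2 with n = 235.
235·(9·235 − 7)/2 = 235·2108/2 = 235·1054 = 247690.

247690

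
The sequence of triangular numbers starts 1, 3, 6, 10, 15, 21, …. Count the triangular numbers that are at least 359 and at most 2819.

The n-th triangular number is n(n+1)/2.
Smallest index with value ≥ 359: n = 27 (giving 378).
Largest index with value ≤ 2819: n = 74 (giving 2775).
Indices 27 through 74: 48 terms.

48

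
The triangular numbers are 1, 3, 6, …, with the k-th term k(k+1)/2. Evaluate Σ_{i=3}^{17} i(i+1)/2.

Σ i(i+1)/2 = (Σi² + Σi) / 2 over i = 3..17.
Σi = 153 − 3 = 150 and Σi² = 1785 − 5 = 1780.
(1·1780 + 1·150) / 2 = 1930/2 = 965.

965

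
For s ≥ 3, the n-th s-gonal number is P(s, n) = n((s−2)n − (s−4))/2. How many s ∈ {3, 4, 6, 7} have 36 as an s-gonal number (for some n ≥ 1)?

s = 3: P(3, 8) = 36. ✓
s = 4: P(4, 6) = 36. ✓
s = 6: P(6, 4) = 28 and P(6, 5) = 45; 36 is not s-gonal.
s = 7: P(7, 4) = 34 and P(7, 5) = 55; 36 is not s-gonal.
Hits: s ∈ {3, 4} → 2.

2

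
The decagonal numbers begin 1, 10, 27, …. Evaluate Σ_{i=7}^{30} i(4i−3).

Σ i(4i−3) = 4Σi² − 3Σi over i = 7..30.
Σi = 465 − 21 = 444 and Σi² = 9455 − 91 = 9364.
4·9364 − 3·444 = 36124.

36124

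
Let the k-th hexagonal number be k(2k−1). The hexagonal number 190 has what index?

Set n(2n−1) = 190, giving 2n² − n − 190 = 0.
So n = (1 + 39) / 4 = 40/4 = 10.

10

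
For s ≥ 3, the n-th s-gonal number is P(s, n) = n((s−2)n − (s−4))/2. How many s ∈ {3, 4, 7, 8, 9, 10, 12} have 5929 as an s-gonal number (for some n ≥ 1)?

s = 3: P(3, 108) = 5886 and P(3, 109) = 5995; 5929 is not s-gonal.
s = 4: P(4, 77) = 5929. ✓
s = 7: P(7, 49) = 5929. ✓
s = 8: P(8, 44) = 5720 and P(8, 45) = 5985; 5929 is not s-gonal.
s = 9: P(9, 41) = 5781 and P(9, 42) = 6069; 5929 is not s-gonal.
s = 10: P(10, 38) = 5662 and P(10, 39) = 5967; 5929 is not s-gonal.
s = 12: P(12, 34) = 5644 and P(12, 35) = 5985; 5929 is not s-gonal.
Hits: s ∈ {4, 7} → 2.

2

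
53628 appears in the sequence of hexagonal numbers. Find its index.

Set n(2n−1) = 53628, giving 2n² − n − 53628 = 0.
The discriminant is 1 + 8·53628 = 429025, and √429025 = 655.
So n = (1 + 655) / 4 = 656/4 = 164.
Check: 164·(2·164 − 1) = 53628. ✓

164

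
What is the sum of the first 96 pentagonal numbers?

446976

Σ i(3i−1)/2 = (3Σi² − Σi) / 2 over i = 1..96.
Σi = 4656 and Σi² = 299536.
(3·299536 − 1·4656) / 2 = 893952/2 = 446976.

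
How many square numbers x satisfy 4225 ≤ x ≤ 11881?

The n-th square number is n².
Smallest index with value ≥ 4225: n = 65 (giving 4225).
Largest index with value ≤ 11881: n = 109 (giving 11881).
Indices 65 through 109: 45 terms.

45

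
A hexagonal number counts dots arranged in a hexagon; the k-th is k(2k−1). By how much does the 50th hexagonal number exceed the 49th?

197

Consecutive hexagonal numbers differ by 4n − 3: here 4·50 − 3 = 197.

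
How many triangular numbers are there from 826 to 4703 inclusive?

56

The n-th triangular number is n(n+1)/2.
Smallest index with value ≥ 826: n = 41 (giving 861).
Largest index with value ≤ 4703: n = 96 (giving 4656).
Indices 41 through 96: 56 terms.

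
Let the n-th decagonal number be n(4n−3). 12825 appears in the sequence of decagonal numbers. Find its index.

57

Set n(4n−3) = 12825, giving 4n² − 3n − 12825 = 0.
So n = (3 + 453) / 8 = 456/8 = 57.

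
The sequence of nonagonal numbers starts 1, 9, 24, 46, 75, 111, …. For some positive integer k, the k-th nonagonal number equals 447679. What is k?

358

Set n(7n−5)/2 = 447679, giving 7n² − 5n − 895358 = 0.
The discriminant is 25 + 56·447679 = 25070049, and √25070049 = 5007.
So n = (5 + 5007) / 14 = 5012/14 = 358.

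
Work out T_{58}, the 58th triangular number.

58·59/2 = 3422/2 = 1711.

1711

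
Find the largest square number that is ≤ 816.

784

Solve n² ≤ 816 for integer n.
n = 28 gives 784 ≤ 816, while n = 29 gives 841 > 816; so the answer is 784.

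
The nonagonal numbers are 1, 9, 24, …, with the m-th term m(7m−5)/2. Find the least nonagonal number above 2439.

2484

Solve n(7n−5)/2 > 2439 for integer n.
The largest n with value ≤ 2439 is 26 (since 2301 ≤ 2439 < 2484), so the first above is n = 27, value 2484.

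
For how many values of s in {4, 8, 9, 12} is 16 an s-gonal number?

s = 4: P(4, 4) = 16. ✓
s = 8: P(8, 2) = 8 and P(8, 3) = 21; 16 is not s-gonal.
s = 9: P(9, 2) = 9 and P(9, 3) = 24; 16 is not s-gonal.
s = 12: P(12, 2) = 12 and P(12, 3) = 33; 16 is not s-gonal.
Hits: s ∈ {4} → 1.

1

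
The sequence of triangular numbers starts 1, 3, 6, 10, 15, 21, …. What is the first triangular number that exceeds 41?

45

Solve n(n+1)/2 > 41 for integer n.
The largest n with value ≤ 41 is 8 (since 36 ≤ 41 < 45), so the first above is n = 9, value 45.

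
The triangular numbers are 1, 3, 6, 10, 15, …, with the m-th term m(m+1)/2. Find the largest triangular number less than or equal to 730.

Solve n(n+1)/2 ≤ 730 for integer n.
n = 37 gives 703 ≤ 730, while n = 38 gives 741 > 730; so the answer is 703.

703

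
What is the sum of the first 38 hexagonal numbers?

Σ i(2i−1) = 2Σi² − Σi over i = 1..38.
Σi = 741 and Σi² = 19019.
2·19019 − 1·741 = 37297.

37297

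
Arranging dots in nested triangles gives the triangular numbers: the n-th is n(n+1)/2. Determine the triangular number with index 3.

3·4/2 = 12/2 = 6.

6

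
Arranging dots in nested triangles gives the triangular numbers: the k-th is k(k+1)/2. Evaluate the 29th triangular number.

29·30/2 = 870/2 = 435.

435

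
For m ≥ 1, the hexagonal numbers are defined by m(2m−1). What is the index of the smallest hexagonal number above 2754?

Solve n(2n−1) > 2754 for integer n.
The largest n with value ≤ 2754 is 37 (since 2701 ≤ 2754 < 2850), so the first above is n = 38, value 2850.

38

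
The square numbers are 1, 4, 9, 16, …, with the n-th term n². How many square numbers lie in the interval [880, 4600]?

38

The n-th square number is n².
Smallest index with value ≥ 880: n = 30 (giving 900).
Largest index with value ≤ 4600: n = 67 (giving 4489).
Indices 30 through 67: 38 terms.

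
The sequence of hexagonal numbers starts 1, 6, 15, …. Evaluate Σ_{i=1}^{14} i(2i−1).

1925

Σ i(2i−1) = 2Σi² − Σi over i = 1..14.
Σi = 105 and Σi² = 1015.
2·1015 − 1·105 = 1925.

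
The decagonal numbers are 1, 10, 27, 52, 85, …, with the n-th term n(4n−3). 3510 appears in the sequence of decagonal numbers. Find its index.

30

Set n(4n−3) = 3510, giving 4n² − 3n − 3510 = 0.
So n = (3 + 237) / 8 = 240/8 = 30.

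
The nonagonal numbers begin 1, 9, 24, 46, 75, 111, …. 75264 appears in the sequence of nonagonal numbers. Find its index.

Set n(7n−5)/2 = 75264, giving 7n² − 5n − 150528 = 0.
The discriminant is 25 + 56·75264 = 4214809, and √4214809 = 2053.
So n = (5 + 2053) / 14 = 2058/14 = 147.

147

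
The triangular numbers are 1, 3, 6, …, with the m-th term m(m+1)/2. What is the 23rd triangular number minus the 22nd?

Consecutive triangular numbers differ by n: T_{23} − T_{22} = 23.

23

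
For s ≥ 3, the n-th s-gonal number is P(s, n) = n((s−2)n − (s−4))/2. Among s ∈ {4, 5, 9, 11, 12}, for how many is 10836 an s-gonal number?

s = 4: P(4, 104) = 10816 and P(4, 105) = 11025; 10836 is not s-gonal.
s = 5: P(5, 85) = 10795 and P(5, 86) = 11051; 10836 is not s-gonal.
s = 9: P(9, 56) = 10836. ✓
s = 11: P(11, 49) = 10633 and P(11, 50) = 11075; 10836 is not s-gonal.
s = 12: P(12, 46) = 10396 and P(12, 47) = 10857; 10836 is not s-gonal.
Hits: s ∈ {9} → 1.

1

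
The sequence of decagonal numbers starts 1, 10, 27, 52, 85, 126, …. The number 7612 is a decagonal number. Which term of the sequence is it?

44

Set n(4n−3) = 7612, giving 4n² − 3n − 7612 = 0.
The discriminant is 9 + 16·7612 = 121801, and √121801 = 349.
So n = (3 + 349) / 8 = 352/8 = 44.
Check: 44·(4·44 − 3) = 7612. ✓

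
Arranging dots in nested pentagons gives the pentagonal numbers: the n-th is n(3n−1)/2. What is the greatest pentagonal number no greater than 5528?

5370

Solve n(3n−1)/2 ≤ 5528 for integer n.
n = 60 gives 5370 ≤ 5528, while n = 61 gives 5551 > 5528; so the answer is 5370.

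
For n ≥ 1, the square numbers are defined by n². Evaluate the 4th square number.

16

The 4th square number is n² with n = 4.
4² = 16.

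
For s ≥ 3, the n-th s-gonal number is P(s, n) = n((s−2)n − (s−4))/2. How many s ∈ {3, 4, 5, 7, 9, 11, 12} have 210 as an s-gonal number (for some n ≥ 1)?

2

s = 3: P(3, 20) = 210. ✓
s = 4: P(4, 14) = 196 and P(4, 15) = 225; 210 is not s-gonal.
s = 5: P(5, 12) = 210. ✓
s = 7: P(7, 9) = 189 and P(7, 10) = 235; 210 is not s-gonal.
s = 9: P(9, 8) = 204 and P(9, 9) = 261; 210 is not s-gonal.
s = 11: P(11, 7) = 196 and P(11, 8) = 260; 210 is not s-gonal.
s = 12: P(12, 6) = 156 and P(12, 7) = 217; 210 is not s-gonal.
Hits: s ∈ {3, 5} → 2.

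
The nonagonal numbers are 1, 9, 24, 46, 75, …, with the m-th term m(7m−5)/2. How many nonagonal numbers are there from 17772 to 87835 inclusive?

The n-th nonagonal number is n(7n−5)/2.
Smallest index with value ≥ 17772: n = 72 (giving 17964).
Largest index with value ≤ 87835: n = 158 (giving 86979).
Indices 72 through 158: 87 terms.

87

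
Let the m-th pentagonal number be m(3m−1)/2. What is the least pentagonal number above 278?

Solve n(3n−1)/2 > 278 for integer n.
The largest n with value ≤ 278 is 13 (since 247 ≤ 278 < 287), so the first above is n = 14, value 287.

287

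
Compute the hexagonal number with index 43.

3655

43·(2·43 − 1) = 43·85 = 3655.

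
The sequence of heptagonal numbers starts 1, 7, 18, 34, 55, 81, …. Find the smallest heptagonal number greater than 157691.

Solve n(5n−3)/2 > 157691 for integer n.
The largest n with value ≤ 157691 is 251 (since 157126 ≤ 157691 < 158382), so the first above is n = 252, value 158382.

158382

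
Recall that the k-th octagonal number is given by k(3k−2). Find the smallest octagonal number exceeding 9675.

Solve n(3n−2) > 9675 for integer n.
The largest n with value ≤ 9675 is 57 (since 9633 ≤ 9675 < 9976), so the first above is n = 58, value 9976.

9976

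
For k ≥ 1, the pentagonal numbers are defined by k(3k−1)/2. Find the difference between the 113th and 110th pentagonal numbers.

113·(3·113 − 1)/2 = 19097 and 110·(3·110 − 1)/2 = 18095.
Difference: 19097 − 18095 = 1002.

1002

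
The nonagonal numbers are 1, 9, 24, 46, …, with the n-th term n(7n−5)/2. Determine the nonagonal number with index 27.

The 27th nonagonal number is n(7n−5)/2 with n = 27.
27·(7·27 − 5)/2 = 27·184/2 = 27·92 = 2484.

2484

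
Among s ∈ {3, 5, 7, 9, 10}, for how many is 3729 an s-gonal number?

1

s = 3: P(3, 85) = 3655 and P(3, 86) = 3741; 3729 is not s-gonal.
s = 5: P(5, 50) = 3725 and P(5, 51) = 3876; 3729 is not s-gonal.
s = 7: P(7, 38) = 3553 and P(7, 39) = 3744; 3729 is not s-gonal.
s = 9: P(9, 33) = 3729. ✓
s = 10: P(10, 30) = 3510 and P(10, 31) = 3751; 3729 is not s-gonal.
Hits: s ∈ {9} → 1.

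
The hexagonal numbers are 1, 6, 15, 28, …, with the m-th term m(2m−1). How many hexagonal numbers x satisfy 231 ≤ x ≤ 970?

12

The n-th hexagonal number is n(2n−1).
Smallest index with value ≥ 231: n = 11 (giving 231).
Largest index with value ≤ 970: n = 22 (giving 946).
Indices 11 through 22: 12 terms.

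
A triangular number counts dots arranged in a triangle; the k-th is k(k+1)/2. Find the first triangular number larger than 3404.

Solve n(n+1)/2 > 3404 for integer n.
The largest n with value ≤ 3404 is 82 (since 3403 ≤ 3404 < 3486), so the first above is n = 83, value 3486.

3486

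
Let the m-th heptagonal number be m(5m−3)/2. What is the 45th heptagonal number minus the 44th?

Consecutive heptagonal numbers differ by 5n − 4: here 5·45 − 4 = 221.

221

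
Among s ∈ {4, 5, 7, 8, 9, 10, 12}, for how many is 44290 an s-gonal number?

s = 4: P(4, 210) = 44100 and P(4, 211) = 44521; 44290 is not s-gonal.
s = 5: P(5, 172) = 44290. ✓
s = 7: P(7, 133) = 44023 and P(7, 134) = 44689; 44290 is not s-gonal.
s = 8: P(8, 121) = 43681 and P(8, 122) = 44408; 44290 is not s-gonal.
s = 9: P(9, 112) = 43624 and P(9, 113) = 44409; 44290 is not s-gonal.
s = 10: P(10, 105) = 43785 and P(10, 106) = 44626; 44290 is not s-gonal.
s = 12: P(12, 94) = 43804 and P(12, 95) = 44745; 44290 is not s-gonal.
Hits: s ∈ {5} → 1.

1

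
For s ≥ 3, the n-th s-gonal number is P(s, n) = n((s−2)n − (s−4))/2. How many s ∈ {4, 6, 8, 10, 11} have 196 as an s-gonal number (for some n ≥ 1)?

2

s = 4: P(4, 14) = 196. ✓
s = 6: P(6, 10) = 190 and P(6, 11) = 231; 196 is not s-gonal.
s = 8: P(8, 8) = 176 and P(8, 9) = 225; 196 is not s-gonal.
s = 10: P(10, 7) = 175 and P(10, 8) = 232; 196 is not s-gonal.
s = 11: P(11, 7) = 196. ✓
Hits: s ∈ {4, 11} → 2.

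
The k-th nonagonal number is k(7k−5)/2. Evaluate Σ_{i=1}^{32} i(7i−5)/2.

Σ i(7i−5)/2 = (7Σi² − 5Σi) / 2 over i = 1..32.
Σi = 528 and Σi² = 11440.
(7·11440 − 5·528) / 2 = 77440/2 = 38720.

38720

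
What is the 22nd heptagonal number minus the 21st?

106

Consecutive heptagonal numbers differ by 5n − 4: here 5·22 − 4 = 106.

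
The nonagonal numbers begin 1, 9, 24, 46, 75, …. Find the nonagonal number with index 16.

16·(7·16 − 5)/2 = 16·107/2 = 856.

856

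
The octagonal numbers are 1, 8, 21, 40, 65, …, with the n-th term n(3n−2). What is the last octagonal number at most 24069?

Solve n(3n−2) ≤ 24069 for integer n.
n = 89 gives 23585 ≤ 24069, while n = 90 gives 24120 > 24069; so the answer is 23585.

23585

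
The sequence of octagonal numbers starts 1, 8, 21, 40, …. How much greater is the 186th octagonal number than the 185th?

Consecutive octagonal numbers differ by 6n − 5: here 6·186 − 5 = 1111.

1111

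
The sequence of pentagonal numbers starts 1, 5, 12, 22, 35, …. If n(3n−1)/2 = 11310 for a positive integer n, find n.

Set n(3n−1)/2 = 11310, giving 3n² − n − 22620 = 0.
So n = (1 + 521) / 6 = 522/6 = 87.
Check: 87·(3·87 − 1)/2 = 11310. ✓

87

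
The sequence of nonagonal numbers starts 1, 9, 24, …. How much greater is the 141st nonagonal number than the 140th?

981

Consecutive nonagonal numbers differ by 7n − 6: here 7·141 − 6 = 981.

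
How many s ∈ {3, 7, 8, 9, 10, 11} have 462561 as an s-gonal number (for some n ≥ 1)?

2

s = 3: P(3, 961) = 462241 and P(3, 962) = 463203; 462561 is not s-gonal.
s = 7: P(7, 430) = 461605 and P(7, 431) = 463756; 462561 is not s-gonal.
s = 8: P(8, 393) = 462561. ✓
s = 9: P(9, 363) = 460284 and P(9, 364) = 462826; 462561 is not s-gonal.
s = 10: P(10, 340) = 461380 and P(10, 341) = 464101; 462561 is not s-gonal.
s = 11: P(11, 321) = 462561. ✓
Hits: s ∈ {8, 11} → 2.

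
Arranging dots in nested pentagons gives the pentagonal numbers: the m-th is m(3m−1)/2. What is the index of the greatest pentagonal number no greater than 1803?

34

Solve n(3n−1)/2 ≤ 1803 for integer n.
n = 34 gives 1717 ≤ 1803, while n = 35 gives 1820 > 1803; so the answer is index 34.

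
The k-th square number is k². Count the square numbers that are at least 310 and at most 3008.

37

The n-th square number is n².
Smallest index with value ≥ 310: n = 18 (giving 324).
Largest index with value ≤ 3008: n = 54 (giving 2916).
Indices 18 through 54: 37 terms.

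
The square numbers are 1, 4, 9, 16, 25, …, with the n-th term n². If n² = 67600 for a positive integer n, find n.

We need n² = 67600, so n = √67600 = 260.
Check: 260² = 67600. ✓

260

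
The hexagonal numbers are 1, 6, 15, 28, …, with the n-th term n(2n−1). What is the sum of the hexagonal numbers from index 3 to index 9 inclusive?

Σ i(2i−1) = 2Σi² − Σi over i = 3..9.
Σi = 45 − 3 = 42 and Σi² = 285 − 5 = 280.
2·280 − 1·42 = 518.

518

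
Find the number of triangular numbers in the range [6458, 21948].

96

The n-th triangular number is n(n+1)/2.
Smallest index with value ≥ 6458: n = 114 (giving 6555).
Largest index with value ≤ 21948: n = 209 (giving 21945).
Indices 114 through 209: 96 terms.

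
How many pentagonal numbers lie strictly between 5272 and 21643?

61

The n-th pentagonal number is n(3n−1)/2.
Smallest index with value > 5272: n = 60 (giving 5370).
Largest index with value < 21643: n = 120 (giving 21540).
Indices 60 through 120: 61 terms.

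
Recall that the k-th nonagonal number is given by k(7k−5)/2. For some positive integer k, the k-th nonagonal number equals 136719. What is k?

198

Set n(7n−5)/2 = 136719, giving 7n² − 5n − 273438 = 0.
The discriminant is 25 + 56·136719 = 7656289, and √7656289 = 2767.
So n = (5 + 2767) / 14 = 2772/14 = 198.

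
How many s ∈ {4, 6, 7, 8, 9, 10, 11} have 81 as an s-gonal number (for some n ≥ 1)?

s = 4: P(4, 9) = 81. ✓
s = 6: P(6, 6) = 66 and P(6, 7) = 91; 81 is not s-gonal.
s = 7: P(7, 6) = 81. ✓
s = 8: P(8, 5) = 65 and P(8, 6) = 96; 81 is not s-gonal.
s = 9: P(9, 5) = 75 and P(9, 6) = 111; 81 is not s-gonal.
s = 10: P(10, 4) = 52 and P(10, 5) = 85; 81 is not s-gonal.
s = 11: P(11, 4) = 58 and P(11, 5) = 95; 81 is not s-gonal.
Hits: s ∈ {4, 7} → 2.

2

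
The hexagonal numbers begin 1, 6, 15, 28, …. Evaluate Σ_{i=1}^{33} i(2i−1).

Σ i(2i−1) = 2Σi² − Σi over i = 1..33.
Σi = 561 and Σi² = 12529.
2·12529 − 1·561 = 24497.

24497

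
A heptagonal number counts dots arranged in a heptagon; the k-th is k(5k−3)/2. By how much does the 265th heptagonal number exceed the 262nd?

265·(5·265 − 3)/2 = 175165 and 262·(5·262 − 3)/2 = 171217.
Difference: 175165 − 171217 = 3948.

3948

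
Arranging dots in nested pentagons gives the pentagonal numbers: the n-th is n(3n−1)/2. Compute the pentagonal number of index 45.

3015

The 45th pentagonal number is n(3n−1)/2 with n = 45.
45·(3·45 − 1)/2 = 45·134/2 = 45·67 = 3015.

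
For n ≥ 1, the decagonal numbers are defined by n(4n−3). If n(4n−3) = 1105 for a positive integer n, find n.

17

Set n(4n−3) = 1105, giving 4n² − 3n − 1105 = 0.
So n = (3 + 133) / 8 = 136/8 = 17.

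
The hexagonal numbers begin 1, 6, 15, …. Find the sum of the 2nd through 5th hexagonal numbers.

Σ i(2i−1) = 2Σi² − Σi over i = 2..5.
Σi = 15 − 1 = 14 and Σi² = 55 − 1 = 54.
2·54 − 1·14 = 94.

94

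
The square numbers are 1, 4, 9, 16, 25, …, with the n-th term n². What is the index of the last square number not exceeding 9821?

99

Solve n² ≤ 9821 for integer n.
n = 99 gives 9801 ≤ 9821, while n = 100 gives 10000 > 9821; so the answer is index 99.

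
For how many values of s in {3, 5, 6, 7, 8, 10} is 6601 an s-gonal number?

s = 3: P(3, 114) = 6555 and P(3, 115) = 6670; 6601 is not s-gonal.
s = 5: P(5, 66) = 6501 and P(5, 67) = 6700; 6601 is not s-gonal.
s = 6: P(6, 57) = 6441 and P(6, 58) = 6670; 6601 is not s-gonal.
s = 7: P(7, 51) = 6426 and P(7, 52) = 6682; 6601 is not s-gonal.
s = 8: P(8, 47) = 6533 and P(8, 48) = 6816; 6601 is not s-gonal.
s = 10: P(10, 41) = 6601. ✓
Hits: s ∈ {10} → 1.

1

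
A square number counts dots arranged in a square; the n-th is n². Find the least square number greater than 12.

16

Solve n² > 12 for integer n.
The largest n with value ≤ 12 is 3 (since 9 ≤ 12 < 16), so the first above is n = 4, value 16.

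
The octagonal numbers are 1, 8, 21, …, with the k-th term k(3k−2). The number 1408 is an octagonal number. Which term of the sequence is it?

22

Set n(3n−2) = 1408, giving 3n² − 2n − 1408 = 0.
The discriminant is 4 + 12·1408 = 16900, and √16900 = 130.
So n = (2 + 130) / 6 = 132/6 = 22.
Check: 22·(3·22 − 2) = 1408. ✓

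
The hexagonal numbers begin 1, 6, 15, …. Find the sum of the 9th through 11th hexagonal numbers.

Σ i(2i−1) = 2Σi² − Σi over i = 9..11.
Σi = 66 − 36 = 30 and Σi² = 506 − 204 = 302.
2·302 − 1·30 = 574.

574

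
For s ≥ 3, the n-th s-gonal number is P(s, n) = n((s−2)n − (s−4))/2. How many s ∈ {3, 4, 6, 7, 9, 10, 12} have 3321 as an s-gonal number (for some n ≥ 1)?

s = 3: P(3, 81) = 3321. ✓
s = 4: P(4, 57) = 3249 and P(4, 58) = 3364; 3321 is not s-gonal.
s = 6: P(6, 41) = 3321. ✓
s = 7: P(7, 36) = 3186 and P(7, 37) = 3367; 3321 is not s-gonal.
s = 9: P(9, 31) = 3286 and P(9, 32) = 3504; 3321 is not s-gonal.
s = 10: P(10, 29) = 3277 and P(10, 30) = 3510; 3321 is not s-gonal.
s = 12: P(12, 26) = 3276 and P(12, 27) = 3537; 3321 is not s-gonal.
Hits: s ∈ {3, 6} → 2.

2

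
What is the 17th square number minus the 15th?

64

17² = 289 and 15² = 225.
Difference: 289 − 225 = 64.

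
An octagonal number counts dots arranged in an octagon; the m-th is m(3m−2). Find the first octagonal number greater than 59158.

59361

Solve n(3n−2) > 59158 for integer n.
The largest n with value ≤ 59158 is 140 (since 58520 ≤ 59158 < 59361), so the first above is n = 141, value 59361.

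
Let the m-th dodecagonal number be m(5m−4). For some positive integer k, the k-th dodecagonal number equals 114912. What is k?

152

Set n(5n−4) = 114912, giving 5n² − 4n − 114912 = 0.
So n = (4 + 1516) / 10 = 1520/10 = 152.
Check: 152·(5·152 − 4) = 114912. ✓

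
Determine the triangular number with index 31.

496

31·32/2 = 992/2 = 496.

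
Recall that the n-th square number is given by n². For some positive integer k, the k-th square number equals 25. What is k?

5

We need n² = 25, so n = √25 = 5.
Check: 5² = 25. ✓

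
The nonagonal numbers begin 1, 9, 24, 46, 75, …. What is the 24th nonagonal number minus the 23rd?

Consecutive nonagonal numbers differ by 7n − 6: here 7·24 − 6 = 162.

162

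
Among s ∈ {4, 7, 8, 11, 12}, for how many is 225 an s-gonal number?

s = 4: P(4, 15) = 225. ✓
s = 7: P(7, 9) = 189 and P(7, 10) = 235; 225 is not s-gonal.
s = 8: P(8, 9) = 225. ✓
s = 11: P(11, 7) = 196 and P(11, 8) = 260; 225 is not s-gonal.
s = 12: P(12, 7) = 217 and P(12, 8) = 288; 225 is not s-gonal.
Hits: s ∈ {4, 8} → 2.

2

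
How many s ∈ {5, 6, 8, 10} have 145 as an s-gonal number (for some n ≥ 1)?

1

s = 5: P(5, 10) = 145. ✓
s = 6: P(6, 8) = 120 and P(6, 9) = 153; 145 is not s-gonal.
s = 8: P(8, 7) = 133 and P(8, 8) = 176; 145 is not s-gonal.
s = 10: P(10, 6) = 126 and P(10, 7) = 175; 145 is not s-gonal.
Hits: s ∈ {5} → 1.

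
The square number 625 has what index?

25

We need n² = 625, so n = √625 = 25.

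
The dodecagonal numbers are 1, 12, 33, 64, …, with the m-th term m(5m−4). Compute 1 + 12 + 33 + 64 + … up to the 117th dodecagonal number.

2676063

Σ i(5i−4) = 5Σi² − 4Σi over i = 1..117.
Σi = 6903 and Σi² = 540735.
5·540735 − 4·6903 = 2676063.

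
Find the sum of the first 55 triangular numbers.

Σ i(i+1)/2 = (Σi² + Σi) / 2 over i = 1..55.
Σi = 1540 and Σi² = 56980.
(1·56980 + 1·1540) / 2 = 58520/2 = 29260.

29260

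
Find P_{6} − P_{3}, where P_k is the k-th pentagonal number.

39

6·(3·6 − 1)/2 = 51 and 3·(3·3 − 1)/2 = 12.
Difference: 51 − 12 = 39.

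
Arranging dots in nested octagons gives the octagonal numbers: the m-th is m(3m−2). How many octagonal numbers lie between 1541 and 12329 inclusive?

The n-th octagonal number is n(3n−2).
Smallest index with value ≥ 1541: n = 23 (giving 1541).
Largest index with value ≤ 12329: n = 64 (giving 12160).
Indices 23 through 64: 42 terms.

42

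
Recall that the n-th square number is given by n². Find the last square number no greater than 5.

Solve n² ≤ 5 for integer n.
n = 2 gives 4 ≤ 5, while n = 3 gives 9 > 5; so the answer is 4.

4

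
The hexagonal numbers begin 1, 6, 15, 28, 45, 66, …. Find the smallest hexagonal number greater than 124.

Solve n(2n−1) > 124 for integer n.
The largest n with value ≤ 124 is 8 (since 120 ≤ 124 < 153), so the first above is n = 9, value 153.

153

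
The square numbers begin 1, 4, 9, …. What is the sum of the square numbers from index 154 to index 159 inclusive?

146971

Σ_{i=154}^{159} i² = 1352560 − 1205589 = 146971.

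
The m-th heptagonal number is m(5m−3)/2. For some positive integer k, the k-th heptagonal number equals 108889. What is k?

Set n(5n−3)/2 = 108889, giving 5n² − 3n − 217778 = 0.
The discriminant is 9 + 40·108889 = 4355569, and √4355569 = 2087.
So n = (3 + 2087) / 10 = 2090/10 = 209.

209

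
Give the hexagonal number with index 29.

The 29th hexagonal number is n(2n−1) with n = 29.
29·(2·29 − 1) = 29·57 = 1653.

1653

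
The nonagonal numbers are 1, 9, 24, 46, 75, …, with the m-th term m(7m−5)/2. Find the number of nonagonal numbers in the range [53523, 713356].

The n-th nonagonal number is n(7n−5)/2.
Smallest index with value ≥ 53523: n = 125 (giving 54375).
Largest index with value ≤ 713356: n = 451 (giving 710776).
Indices 125 through 451: 327 terms.

327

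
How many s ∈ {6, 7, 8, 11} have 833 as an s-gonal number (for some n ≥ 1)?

s = 6: P(6, 20) = 780 and P(6, 21) = 861; 833 is not s-gonal.
s = 7: P(7, 18) = 783 and P(7, 19) = 874; 833 is not s-gonal.
s = 8: P(8, 17) = 833. ✓
s = 11: P(11, 14) = 833. ✓
Hits: s ∈ {8, 11} → 2.

2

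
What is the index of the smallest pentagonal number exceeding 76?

Solve n(3n−1)/2 > 76 for integer n.
The largest n with value ≤ 76 is 7 (since 70 ≤ 76 < 92), so the first above is n = 8, value 92.

8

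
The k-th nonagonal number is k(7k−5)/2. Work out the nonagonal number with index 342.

342·(7·342 − 5)/2 = 342·2389/2 = 408519.

408519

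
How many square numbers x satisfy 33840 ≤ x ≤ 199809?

The n-th square number is n².
Smallest index with value ≥ 33840: n = 184 (giving 33856).
Largest index with value ≤ 199809: n = 447 (giving 199809).
Indices 184 through 447: 264 terms.

264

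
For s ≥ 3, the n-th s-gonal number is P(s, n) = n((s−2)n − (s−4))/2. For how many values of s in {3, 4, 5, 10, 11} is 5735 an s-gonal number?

1

s = 3: P(3, 106) = 5671 and P(3, 107) = 5778; 5735 is not s-gonal.
s = 4: P(4, 75) = 5625 and P(4, 76) = 5776; 5735 is not s-gonal.
s = 5: P(5, 62) = 5735. ✓
s = 10: P(10, 38) = 5662 and P(10, 39) = 5967; 5735 is not s-gonal.
s = 11: P(11, 36) = 5706 and P(11, 37) = 6031; 5735 is not s-gonal.
Hits: s ∈ {5} → 1.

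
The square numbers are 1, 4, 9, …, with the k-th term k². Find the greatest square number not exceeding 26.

Solve n² ≤ 26 for integer n.
n = 5 gives 25 ≤ 26, while n = 6 gives 36 > 26; so the answer is 25.

25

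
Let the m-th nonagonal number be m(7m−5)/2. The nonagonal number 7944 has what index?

48

Set n(7n−5)/2 = 7944, giving 7n² − 5n − 15888 = 0.
So n = (5 + 667) / 14 = 672/14 = 48.
Check: 48·(7·48 − 5)/2 = 7944. ✓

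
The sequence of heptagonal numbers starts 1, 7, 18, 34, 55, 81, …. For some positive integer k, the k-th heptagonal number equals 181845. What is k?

270

Set n(5n−3)/2 = 181845, giving 5n² − 3n − 363690 = 0.
The discriminant is 9 + 40·181845 = 7273809, and √7273809 = 2697.
So n = (3 + 2697) / 10 = 2700/10 = 270.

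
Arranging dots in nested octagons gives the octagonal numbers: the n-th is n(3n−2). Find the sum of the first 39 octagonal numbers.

Σ i(3i−2) = 3Σi² − 2Σi over i = 1..39.
Σi = 780 and Σi² = 20540.
3·20540 − 2·780 = 60060.

60060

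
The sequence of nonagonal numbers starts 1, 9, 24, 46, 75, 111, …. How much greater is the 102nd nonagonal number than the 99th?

102·(7·102 − 5)/2 = 36159 and 99·(7·99 − 5)/2 = 34056.
Difference: 36159 − 34056 = 2103.

2103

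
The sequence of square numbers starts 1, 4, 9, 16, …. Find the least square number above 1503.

1521

Solve n² > 1503 for integer n.
The largest n with value ≤ 1503 is 38 (since 1444 ≤ 1503 < 1521), so the first above is n = 39, value 1521.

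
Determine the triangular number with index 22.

253

The 22nd triangular number is n(n+1)/2 with n = 22.
22·23/2 = 506/2 = 253.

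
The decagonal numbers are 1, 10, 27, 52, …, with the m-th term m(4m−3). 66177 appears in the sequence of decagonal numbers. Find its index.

129

Set n(4n−3) = 66177, giving 4n² − 3n − 66177 = 0.
The discriminant is 9 + 16·66177 = 1058841, and √1058841 = 1029.
So n = (3 + 1029) / 8 = 1032/8 = 129.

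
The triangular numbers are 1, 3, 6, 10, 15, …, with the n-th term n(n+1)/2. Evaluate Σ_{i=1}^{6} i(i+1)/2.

Σ i(i+1)/2 = (Σi² + Σi) / 2 over i = 1..6.
Σi = 21 and Σi² = 91.
(1·91 + 1·21) / 2 = 112/2 = 56.

56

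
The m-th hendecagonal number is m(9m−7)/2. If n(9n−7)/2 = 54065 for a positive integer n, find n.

Set n(9n−7)/2 = 54065, giving 9n² − 7n − 108130 = 0.
So n = (7 + 1973) / 18 = 1980/18 = 110.

110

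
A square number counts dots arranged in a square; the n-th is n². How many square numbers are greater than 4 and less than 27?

3

The n-th square number is n².
Smallest index with value > 4: n = 3 (giving 9).
Largest index with value < 27: n = 5 (giving 25).
Indices 3 through 5: 3 terms.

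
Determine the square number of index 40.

1600

The 40th square number is n² with n = 40.
40² = 1600.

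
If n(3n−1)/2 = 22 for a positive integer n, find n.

4

Set n(3n−1)/2 = 22, giving 3n² − n − 44 = 0.
The discriminant is 1 + 24·22 = 529, and √529 = 23.
So n = (1 + 23) / 6 = 24/6 = 4.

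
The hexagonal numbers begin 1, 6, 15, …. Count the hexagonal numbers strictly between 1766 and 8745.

The n-th hexagonal number is n(2n−1).
Smallest index with value > 1766: n = 30 (giving 1770).
Largest index with value < 8745: n = 66 (giving 8646).
Indices 30 through 66: 37 terms.

37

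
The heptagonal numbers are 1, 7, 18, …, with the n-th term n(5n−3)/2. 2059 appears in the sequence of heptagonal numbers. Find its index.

Set n(5n−3)/2 = 2059, giving 5n² − 3n − 4118 = 0.
The discriminant is 9 + 40·2059 = 82369, and √82369 = 287.
So n = (3 + 287) / 10 = 290/10 = 29.
Check: 29·(5·29 − 3)/2 = 2059. ✓

29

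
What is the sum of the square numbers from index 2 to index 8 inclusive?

203

Σ_{i=2}^{8} i² = 204 − 1 = 203.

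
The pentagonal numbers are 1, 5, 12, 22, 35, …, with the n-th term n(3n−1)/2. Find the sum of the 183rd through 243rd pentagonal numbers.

4173132

Σ i(3i−1)/2 = (3Σi² − Σi) / 2 over i = 183..243.
Σi = 29646 − 16653 = 12993 and Σi² = 4812534 − 2026115 = 2786419.
(3·2786419 − 1·12993) / 2 = 8346264/2 = 4173132.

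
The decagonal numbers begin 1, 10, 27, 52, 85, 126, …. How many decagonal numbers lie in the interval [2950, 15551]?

The n-th decagonal number is n(4n−3).
Smallest index with value ≥ 2950: n = 28 (giving 3052).
Largest index with value ≤ 15551: n = 62 (giving 15190).
Indices 28 through 62: 35 terms.

35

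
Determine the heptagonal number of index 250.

155875

The 250th heptagonal number is n(5n−3)/2 with n = 250.
250·(5·250 − 3)/2 = 250·1247/2 = 155875.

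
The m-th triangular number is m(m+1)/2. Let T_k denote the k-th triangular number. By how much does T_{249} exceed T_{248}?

Consecutive triangular numbers differ by n: T_{249} − T_{248} = 249.

249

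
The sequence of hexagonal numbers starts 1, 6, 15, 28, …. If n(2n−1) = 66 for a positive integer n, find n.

Set n(2n−1) = 66, giving 2n² − n − 66 = 0.
The discriminant is 1 + 8·66 = 529, and √529 = 23.
So n = (1 + 23) / 4 = 24/4 = 6.

6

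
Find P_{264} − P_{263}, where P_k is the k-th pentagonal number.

790

Consecutive pentagonal numbers differ by 3n − 2: here 3·264 − 2 = 790.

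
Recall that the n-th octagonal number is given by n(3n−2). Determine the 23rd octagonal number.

The 23rd octagonal number is n(3n−2) with n = 23.
23·(3·23 − 2) = 23·67 = 1541.

1541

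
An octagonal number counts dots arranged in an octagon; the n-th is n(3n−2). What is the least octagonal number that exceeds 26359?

26885

Solve n(3n−2) > 26359 for integer n.
The largest n with value ≤ 26359 is 94 (since 26320 ≤ 26359 < 26885), so the first above is n = 95, value 26885.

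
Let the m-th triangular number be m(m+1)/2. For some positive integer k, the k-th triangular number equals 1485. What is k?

54

Set n(n+1)/2 = 1485, giving n² + n − 2970 = 0.
The discriminant is 1 + 8·1485 = 11881, and √11881 = 109.
So n = (-1 + 109) / 2 = 108/2 = 54.
Check: 54·55/2 = 1485. ✓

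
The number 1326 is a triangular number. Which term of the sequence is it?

Set n(n+1)/2 = 1326, giving n² + n − 2652 = 0.
So n = (-1 + 103) / 2 = 102/2 = 51.

51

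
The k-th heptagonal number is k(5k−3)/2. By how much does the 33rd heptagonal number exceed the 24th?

1269

33·(5·33 − 3)/2 = 2673 and 24·(5·24 − 3)/2 = 1404.
Difference: 2673 − 1404 = 1269.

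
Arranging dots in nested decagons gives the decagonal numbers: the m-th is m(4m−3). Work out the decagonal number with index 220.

192940

The 220th decagonal number is n(4n−3) with n = 220.
220·(4·220 − 3) = 220·877 = 192940.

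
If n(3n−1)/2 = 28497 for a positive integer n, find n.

138

Set n(3n−1)/2 = 28497, giving 3n² − n − 56994 = 0.
The discriminant is 1 + 24·28497 = 683929, and √683929 = 827.
So n = (1 + 827) / 6 = 828/6 = 138.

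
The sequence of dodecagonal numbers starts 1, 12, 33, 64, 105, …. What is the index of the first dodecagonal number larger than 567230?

Solve n(5n−4) > 567230 for integer n.
The largest n with value ≤ 567230 is 337 (since 566497 ≤ 567230 < 569868), so the first above is n = 338, value 569868.

338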